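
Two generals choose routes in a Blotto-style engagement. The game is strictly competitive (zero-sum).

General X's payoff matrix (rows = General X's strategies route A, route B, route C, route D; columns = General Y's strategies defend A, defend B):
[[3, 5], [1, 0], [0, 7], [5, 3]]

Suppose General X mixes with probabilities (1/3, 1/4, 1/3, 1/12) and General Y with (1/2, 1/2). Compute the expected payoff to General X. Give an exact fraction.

Against (1/2, 1/2), each row's expected payoff is route A: 4; route B: 1/2; route C: 7/2; route D: 4.
Taking the (1/3, 1/4, 1/3, 1/12)-weighted average: (1/3)·(4) + (1/4)·(1/2) + (1/3)·(7/2) + (1/12)·(4) = 71/24.

71/24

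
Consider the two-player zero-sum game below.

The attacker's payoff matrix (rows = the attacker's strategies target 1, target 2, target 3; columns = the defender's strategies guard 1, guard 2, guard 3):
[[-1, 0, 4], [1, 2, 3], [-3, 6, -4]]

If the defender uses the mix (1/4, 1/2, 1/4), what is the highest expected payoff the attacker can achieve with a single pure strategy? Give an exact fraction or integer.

2

target 1: (-1)·(1/4) + (0)·(1/2) + (4)·(1/4) = 3/4.
target 2: (1)·(1/4) + (2)·(1/2) + (3)·(1/4) = 2.
target 3: (-3)·(1/4) + (6)·(1/2) + (-4)·(1/4) = 5/4.
The best pure response is target 2 with expected payoff 2.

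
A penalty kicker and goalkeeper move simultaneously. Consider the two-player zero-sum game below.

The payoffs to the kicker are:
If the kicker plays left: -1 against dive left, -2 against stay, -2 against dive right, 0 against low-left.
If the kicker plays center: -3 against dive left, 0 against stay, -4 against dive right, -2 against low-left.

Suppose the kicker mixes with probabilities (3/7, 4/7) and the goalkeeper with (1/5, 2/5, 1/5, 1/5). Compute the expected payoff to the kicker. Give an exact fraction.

-57/35

Against (1/5, 2/5, 1/5, 1/5), each row's expected payoff is left: -7/5; center: -9/5.
Taking the (3/7, 4/7)-weighted average: (3/7)·(-7/5) + (4/7)·(-9/5) = -57/35.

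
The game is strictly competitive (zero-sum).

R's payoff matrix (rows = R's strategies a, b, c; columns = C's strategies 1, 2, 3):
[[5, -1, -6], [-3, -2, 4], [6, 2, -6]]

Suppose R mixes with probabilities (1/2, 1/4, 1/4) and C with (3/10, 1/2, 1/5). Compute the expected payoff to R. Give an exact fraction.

1/40

Against (3/10, 1/2, 1/5), each row's expected payoff is a: -1/5; b: -11/10; c: 8/5.
Taking the (1/2, 1/4, 1/4)-weighted average: (1/2)·(-1/5) + (1/4)·(-11/10) + (1/4)·(8/5) = 1/40.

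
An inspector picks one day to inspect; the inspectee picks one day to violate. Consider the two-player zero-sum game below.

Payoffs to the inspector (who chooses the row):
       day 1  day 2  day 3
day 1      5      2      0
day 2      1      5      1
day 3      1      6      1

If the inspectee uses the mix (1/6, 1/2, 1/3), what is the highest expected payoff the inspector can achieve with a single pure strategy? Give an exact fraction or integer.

day 1: (5)·(1/6) + (2)·(1/2) + (0)·(1/3) = 11/6.
day 2: (1)·(1/6) + (5)·(1/2) + (1)·(1/3) = 3.
day 3: (1)·(1/6) + (6)·(1/2) + (1)·(1/3) = 7/2.
The best pure response is day 3 with expected payoff 7/2.

7/2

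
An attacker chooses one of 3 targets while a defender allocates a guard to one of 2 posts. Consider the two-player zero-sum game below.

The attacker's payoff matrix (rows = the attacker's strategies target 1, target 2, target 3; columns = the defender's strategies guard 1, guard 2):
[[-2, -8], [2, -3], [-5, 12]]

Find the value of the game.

9/22

Row target 1 is strictly dominated by row target 2, so the attacker never plays it.
The remaining 2×2 game on (target 2, target 3) × (guard 1, guard 2) has no saddle point. Let the attacker play target 2 with probability p; indifference gives 2p − 5(1−p) = −3p + 12(1−p), so p = 17/22.
Similarly the defender's optimal q on guard 1 is 15/22, and the value is 2·(15/22) + (-3)·(7/22) = 9/22.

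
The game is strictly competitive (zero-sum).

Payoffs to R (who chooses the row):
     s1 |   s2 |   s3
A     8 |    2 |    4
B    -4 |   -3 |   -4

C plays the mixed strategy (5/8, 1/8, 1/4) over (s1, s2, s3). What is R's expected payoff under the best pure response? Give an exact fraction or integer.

A: (8)·(5/8) + (2)·(1/8) + (4)·(1/4) = 25/4.
B: (-4)·(5/8) + (-3)·(1/8) + (-4)·(1/4) = -31/8.
The best pure response is A with expected payoff 25/4.

25/4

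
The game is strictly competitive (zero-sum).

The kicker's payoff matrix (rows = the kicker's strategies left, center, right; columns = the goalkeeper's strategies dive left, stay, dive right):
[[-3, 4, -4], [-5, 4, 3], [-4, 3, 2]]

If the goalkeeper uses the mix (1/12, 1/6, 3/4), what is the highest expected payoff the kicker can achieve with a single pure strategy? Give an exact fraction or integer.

5/2

left: (-3)·(1/12) + (4)·(1/6) + (-4)·(3/4) = -31/12.
center: (-5)·(1/12) + (4)·(1/6) + (3)·(3/4) = 5/2.
right: (-4)·(1/12) + (3)·(1/6) + (2)·(3/4) = 5/3.
The best pure response is center with expected payoff 5/2.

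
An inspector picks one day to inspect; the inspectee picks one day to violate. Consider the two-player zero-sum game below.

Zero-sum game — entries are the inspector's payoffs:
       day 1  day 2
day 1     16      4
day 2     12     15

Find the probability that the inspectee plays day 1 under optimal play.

11/15

Row minima are 4 and 12, so the inspector's maximin is 12; column maxima are 16 and 15, so the inspectee's minimax is 15. These differ, so the equilibrium is in mixed strategies.
Let the inspectee play day 1 with probability q. The inspector is indifferent when 16q + 4(1−q) = 12q + 15(1−q), giving q = 11/15.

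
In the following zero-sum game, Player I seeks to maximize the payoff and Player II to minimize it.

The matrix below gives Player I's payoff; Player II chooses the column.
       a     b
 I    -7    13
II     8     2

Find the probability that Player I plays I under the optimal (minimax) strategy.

Row minima are -7 and 2, so Player I's maximin is 2; column maxima are 8 and 13, so Player II's minimax is 8. These differ, so the equilibrium is in mixed strategies.
Let Player I play I with probability p. Player II is indifferent when −7p + 8(1−p) = 13p + 2(1−p), giving p = 3/13.

3/13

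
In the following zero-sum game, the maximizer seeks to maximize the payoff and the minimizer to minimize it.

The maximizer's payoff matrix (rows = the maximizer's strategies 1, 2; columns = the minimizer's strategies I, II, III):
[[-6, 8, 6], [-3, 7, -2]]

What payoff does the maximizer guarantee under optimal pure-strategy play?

Row minima: -6, -3 → the maximizer's maximin is -3.
Column maxima: -3, 8, 6 → the minimizer's minimax is -3.
They coincide at (2, I), so the value is -3.

-3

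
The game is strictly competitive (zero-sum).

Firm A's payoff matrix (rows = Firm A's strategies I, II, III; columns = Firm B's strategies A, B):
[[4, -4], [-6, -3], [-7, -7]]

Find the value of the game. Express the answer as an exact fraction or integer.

-36/11

Row III is strictly dominated by row II, so Firm A never plays it.
The remaining 2×2 game on (I, II) × (A, B) has no saddle point. Let Firm A play I with probability p; indifference gives 4p − 6(1−p) = −4p − 3(1−p), so p = 3/11.
Similarly Firm B's optimal q on A is 1/11, and the value is 4·(1/11) + (-4)·(10/11) = -36/11.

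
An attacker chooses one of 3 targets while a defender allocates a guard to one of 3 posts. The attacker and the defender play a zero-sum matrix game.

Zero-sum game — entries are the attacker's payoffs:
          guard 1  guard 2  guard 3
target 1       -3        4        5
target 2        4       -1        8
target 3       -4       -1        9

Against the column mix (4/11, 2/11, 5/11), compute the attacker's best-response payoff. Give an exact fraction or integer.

54/11

target 1: (-3)·(4/11) + (4)·(2/11) + (5)·(5/11) = 21/11.
target 2: (4)·(4/11) + (-1)·(2/11) + (8)·(5/11) = 54/11.
target 3: (-4)·(4/11) + (-1)·(2/11) + (9)·(5/11) = 27/11.
The best pure response is target 2 with expected payoff 54/11.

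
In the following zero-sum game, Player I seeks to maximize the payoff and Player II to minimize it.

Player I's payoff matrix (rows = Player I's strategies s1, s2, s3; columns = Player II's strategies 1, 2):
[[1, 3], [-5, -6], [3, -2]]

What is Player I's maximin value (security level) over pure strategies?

1

The worst-case payoff for each row is s1: 1, s2: -6, s3: -2.
The best of these is 1.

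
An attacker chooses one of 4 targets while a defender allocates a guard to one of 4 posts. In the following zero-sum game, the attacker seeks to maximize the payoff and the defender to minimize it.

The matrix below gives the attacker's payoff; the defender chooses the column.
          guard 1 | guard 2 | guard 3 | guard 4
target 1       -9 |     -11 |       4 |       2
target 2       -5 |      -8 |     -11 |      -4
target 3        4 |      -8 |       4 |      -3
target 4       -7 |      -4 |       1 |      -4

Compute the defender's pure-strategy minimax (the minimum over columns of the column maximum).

The worst case (largest entry) in each column is guard 1: 4, guard 2: -4, guard 3: 4, guard 4: 2.
The best (smallest) of these is -4.

-4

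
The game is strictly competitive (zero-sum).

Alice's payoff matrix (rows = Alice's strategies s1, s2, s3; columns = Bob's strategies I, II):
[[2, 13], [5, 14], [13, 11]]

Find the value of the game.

Row s1 is strictly dominated by row s2, so Alice never plays it.
The remaining 2×2 game on (s2, s3) × (I, II) has no saddle point. Let Alice play s2 with probability p; indifference gives 5p + 13(1−p) = 14p + 11(1−p), so p = 2/11.
Similarly Bob's optimal q on I is 3/11, and the value is 5·(3/11) + (14)·(8/11) = 127/11.

127/11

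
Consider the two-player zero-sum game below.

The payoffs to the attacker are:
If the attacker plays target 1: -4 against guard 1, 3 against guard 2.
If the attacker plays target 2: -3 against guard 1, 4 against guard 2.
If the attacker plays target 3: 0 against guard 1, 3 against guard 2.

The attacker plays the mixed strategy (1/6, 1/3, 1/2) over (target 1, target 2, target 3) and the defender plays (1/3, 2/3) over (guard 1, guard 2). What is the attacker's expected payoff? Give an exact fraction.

5/3

Against (1/3, 2/3), each row's expected payoff is target 1: 2/3; target 2: 5/3; target 3: 2.
Taking the (1/6, 1/3, 1/2)-weighted average: (1/6)·(2/3) + (1/3)·(5/3) + (1/2)·(2) = 5/3.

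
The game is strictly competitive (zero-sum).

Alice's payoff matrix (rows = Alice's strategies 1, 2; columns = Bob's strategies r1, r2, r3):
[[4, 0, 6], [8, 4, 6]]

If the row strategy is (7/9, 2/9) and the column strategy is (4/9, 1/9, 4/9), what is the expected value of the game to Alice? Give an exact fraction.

400/81

Against (4/9, 1/9, 4/9), each row's expected payoff is 1: 40/9; 2: 20/3.
Taking the (7/9, 2/9)-weighted average: (7/9)·(40/9) + (2/9)·(20/3) = 400/81.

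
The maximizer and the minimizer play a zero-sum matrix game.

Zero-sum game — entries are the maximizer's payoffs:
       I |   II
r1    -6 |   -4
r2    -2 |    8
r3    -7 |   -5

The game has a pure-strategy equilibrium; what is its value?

Row minima: -6, -2, -7 → the maximizer's maximin is -2.
Column maxima: -2, 8 → the minimizer's minimax is -2.
They coincide at (r2, I), so the value is -2.

-2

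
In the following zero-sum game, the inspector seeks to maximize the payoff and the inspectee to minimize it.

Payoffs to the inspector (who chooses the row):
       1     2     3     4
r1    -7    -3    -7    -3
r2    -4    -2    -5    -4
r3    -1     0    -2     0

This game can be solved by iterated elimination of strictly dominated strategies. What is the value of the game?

-2

Row r2 is strictly dominated by row r3 (-1>-4, 0>-2, -2>-5, 0>-4); eliminate r2.
Column 2 is strictly dominated by 1 for the inspectee (-7<-3, -1<0); eliminate 2.
Row r1 is strictly dominated by row r3 (-1>-7, -2>-7, 0>-3); eliminate r1.
Column 4 is strictly dominated by 1 for the inspectee (-1<0); eliminate 4.
Column 1 is strictly dominated by 3 for the inspectee (-2<-1); eliminate 1.
Only (r3, 3) remains, with payoff -2.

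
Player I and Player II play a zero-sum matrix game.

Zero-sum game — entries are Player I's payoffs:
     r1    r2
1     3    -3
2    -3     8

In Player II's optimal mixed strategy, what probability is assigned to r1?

11/17

Row minima are -3 and -3, so Player I's maximin is -3; column maxima are 3 and 8, so Player II's minimax is 3. These differ, so the equilibrium is in mixed strategies.
Let Player II play r1 with probability q. Player I is indifferent when 3q − 3(1−q) = −3q + 8(1−q), giving q = 11/17.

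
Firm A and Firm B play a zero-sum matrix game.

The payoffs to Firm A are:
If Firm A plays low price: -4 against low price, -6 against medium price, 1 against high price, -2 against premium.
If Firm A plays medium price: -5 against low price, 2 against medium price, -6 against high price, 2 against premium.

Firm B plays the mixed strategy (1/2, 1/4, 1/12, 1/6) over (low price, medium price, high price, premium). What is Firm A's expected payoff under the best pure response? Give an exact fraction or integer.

-13/6

low price: (-4)·(1/2) + (-6)·(1/4) + (1)·(1/12) + (-2)·(1/6) = -15/4.
medium price: (-5)·(1/2) + (2)·(1/4) + (-6)·(1/12) + (2)·(1/6) = -13/6.
The best pure response is medium price with expected payoff -13/6.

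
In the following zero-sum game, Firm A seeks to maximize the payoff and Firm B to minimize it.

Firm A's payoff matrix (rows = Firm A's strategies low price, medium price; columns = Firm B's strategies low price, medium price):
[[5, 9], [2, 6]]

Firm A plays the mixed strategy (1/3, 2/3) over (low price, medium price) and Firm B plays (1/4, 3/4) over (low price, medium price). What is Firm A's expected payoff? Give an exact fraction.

6

Against (1/4, 3/4), each row's expected payoff is low price: 8; medium price: 5.
Taking the (1/3, 2/3)-weighted average: (1/3)·(8) + (2/3)·(5) = 6.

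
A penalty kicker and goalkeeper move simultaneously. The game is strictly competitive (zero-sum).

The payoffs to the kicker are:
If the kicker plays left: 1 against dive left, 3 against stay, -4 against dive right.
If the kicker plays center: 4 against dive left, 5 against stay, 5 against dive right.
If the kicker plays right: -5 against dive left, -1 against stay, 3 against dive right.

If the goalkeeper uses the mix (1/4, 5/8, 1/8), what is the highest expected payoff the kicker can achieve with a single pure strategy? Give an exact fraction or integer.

19/4

left: (1)·(1/4) + (3)·(5/8) + (-4)·(1/8) = 13/8.
center: (4)·(1/4) + (5)·(5/8) + (5)·(1/8) = 19/4.
right: (-5)·(1/4) + (-1)·(5/8) + (3)·(1/8) = -3/2.
The best pure response is center with expected payoff 19/4.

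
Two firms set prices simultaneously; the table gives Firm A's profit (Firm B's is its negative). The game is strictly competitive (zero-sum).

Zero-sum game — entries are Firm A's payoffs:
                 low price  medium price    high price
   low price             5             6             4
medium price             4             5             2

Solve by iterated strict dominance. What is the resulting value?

4

Row medium price is strictly dominated by row low price (5>4, 6>5, 4>2); eliminate medium price.
Column low price is strictly dominated by high price for Firm B (4<5); eliminate low price.
Column medium price is strictly dominated by high price for Firm B (4<6); eliminate medium price.
Only (low price, high price) remains, with payoff 4.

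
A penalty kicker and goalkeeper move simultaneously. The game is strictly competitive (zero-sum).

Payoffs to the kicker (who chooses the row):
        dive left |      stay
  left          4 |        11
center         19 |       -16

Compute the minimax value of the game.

Row minima are 4 and -16, so the kicker's maximin is 4; column maxima are 19 and 11, so the goalkeeper's minimax is 11. These differ, so the equilibrium is in mixed strategies.
Let the kicker play left with probability p. The goalkeeper is indifferent when 4p + 19(1−p) = 11p − 16(1−p), giving p = 5/6.
Let the goalkeeper play dive left with probability q. The kicker is indifferent when 4q + 11(1−q) = 19q − 16(1−q), giving q = 9/14.
The value is 4·(9/14) + (11)·(5/14) = 13/2.

13/2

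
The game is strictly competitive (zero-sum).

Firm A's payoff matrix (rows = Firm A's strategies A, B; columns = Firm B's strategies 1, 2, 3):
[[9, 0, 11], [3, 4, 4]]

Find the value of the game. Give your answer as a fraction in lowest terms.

18/5

Column 3 is strictly dominated by 1 for Firm B (it gives Firm A more in every row).
The remaining 2×2 game on (A, B) × (1, 2) has no saddle point. Let Firm A play A with probability p; indifference gives 9p + 3(1−p) = 4(1−p), so p = 1/10.
Similarly Firm B's optimal q on 1 is 2/5, and the value is 9·(2/5) + (0)·(3/5) = 18/5.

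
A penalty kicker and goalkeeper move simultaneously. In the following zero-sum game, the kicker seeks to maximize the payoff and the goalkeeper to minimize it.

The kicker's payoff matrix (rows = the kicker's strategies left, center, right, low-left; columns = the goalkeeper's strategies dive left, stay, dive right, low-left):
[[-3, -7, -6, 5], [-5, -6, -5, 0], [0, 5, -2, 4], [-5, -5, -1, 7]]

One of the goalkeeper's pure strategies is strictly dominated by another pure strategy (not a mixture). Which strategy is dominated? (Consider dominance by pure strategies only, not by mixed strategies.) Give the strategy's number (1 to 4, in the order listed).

4

The goalkeeper prefers columns that give the kicker less. Compare low-left with dive left: -3 < 5, -5 < 0, 0 < 4, -5 < 7.
So dive left strictly dominates low-left for the goalkeeper; low-left is strictly dominated.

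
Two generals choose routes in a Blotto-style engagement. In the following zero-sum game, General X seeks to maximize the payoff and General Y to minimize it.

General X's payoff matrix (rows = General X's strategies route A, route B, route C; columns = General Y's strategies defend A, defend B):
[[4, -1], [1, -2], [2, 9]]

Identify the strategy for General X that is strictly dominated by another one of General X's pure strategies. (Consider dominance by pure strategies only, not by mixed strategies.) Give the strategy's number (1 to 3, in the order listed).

2

Compare route B with route A: 4 > 1, -1 > -2.
So route A strictly dominates route B for General X; route B is strictly dominated.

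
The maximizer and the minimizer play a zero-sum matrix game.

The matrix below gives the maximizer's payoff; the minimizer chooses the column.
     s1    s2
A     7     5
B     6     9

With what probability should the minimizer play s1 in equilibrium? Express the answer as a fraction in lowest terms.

Row minima are 5 and 6, so the maximizer's maximin is 6; column maxima are 7 and 9, so the minimizer's minimax is 7. These differ, so the equilibrium is in mixed strategies.
Let the minimizer play s1 with probability q. The maximizer is indifferent when 7q + 5(1−q) = 6q + 9(1−q), giving q = 4/5.

4/5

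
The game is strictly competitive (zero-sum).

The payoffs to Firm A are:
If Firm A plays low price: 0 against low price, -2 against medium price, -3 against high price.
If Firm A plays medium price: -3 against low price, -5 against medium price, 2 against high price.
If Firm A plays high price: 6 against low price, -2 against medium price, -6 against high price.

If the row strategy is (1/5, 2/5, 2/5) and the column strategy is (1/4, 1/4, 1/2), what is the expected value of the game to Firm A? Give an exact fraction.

Against (1/4, 1/4, 1/2), each row's expected payoff is low price: -2; medium price: -1; high price: -2.
Taking the (1/5, 2/5, 2/5)-weighted average: (1/5)·(-2) + (2/5)·(-1) + (2/5)·(-2) = -8/5.

-8/5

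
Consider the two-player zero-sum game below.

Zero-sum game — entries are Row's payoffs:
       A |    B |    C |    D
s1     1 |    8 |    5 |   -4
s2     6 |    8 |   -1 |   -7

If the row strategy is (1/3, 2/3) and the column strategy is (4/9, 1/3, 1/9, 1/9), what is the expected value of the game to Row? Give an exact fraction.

109/27

Against (4/9, 1/3, 1/9, 1/9), each row's expected payoff is s1: 29/9; s2: 40/9.
Taking the (1/3, 2/3)-weighted average: (1/3)·(29/9) + (2/3)·(40/9) = 109/27.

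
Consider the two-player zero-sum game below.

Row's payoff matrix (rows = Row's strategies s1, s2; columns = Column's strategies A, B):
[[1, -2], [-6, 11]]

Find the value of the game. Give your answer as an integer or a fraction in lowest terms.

Row minima are -2 and -6, so Row's maximin is -2; column maxima are 1 and 11, so Column's minimax is 1. These differ, so the equilibrium is in mixed strategies.
Let Row play s1 with probability p. Column is indifferent when p − 6(1−p) = −2p + 11(1−p), giving p = 17/20.
Let Column play A with probability q. Row is indifferent when q − 2(1−q) = −6q + 11(1−q), giving q = 13/20.
The value is 1·(13/20) + (-2)·(7/20) = -1/20.

-1/20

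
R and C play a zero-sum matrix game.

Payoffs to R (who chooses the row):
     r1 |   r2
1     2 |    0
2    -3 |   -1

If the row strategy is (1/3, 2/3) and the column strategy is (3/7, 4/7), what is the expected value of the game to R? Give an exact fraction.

Against (3/7, 4/7), each row's expected payoff is 1: 6/7; 2: -13/7.
Taking the (1/3, 2/3)-weighted average: (1/3)·(6/7) + (2/3)·(-13/7) = -20/21.

-20/21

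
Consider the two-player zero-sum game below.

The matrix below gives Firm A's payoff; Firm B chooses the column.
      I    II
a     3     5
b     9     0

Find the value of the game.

45/11

Row minima are 3 and 0, so Firm A's maximin is 3; column maxima are 9 and 5, so Firm B's minimax is 5. These differ, so the equilibrium is in mixed strategies.
Let Firm A play a with probability p. Firm B is indifferent when 3p + 9(1−p) = 5p, giving p = 9/11.
Let Firm B play I with probability q. Firm A is indifferent when 3q + 5(1−q) = 9q, giving q = 5/11.
The value is 3·(5/11) + (5)·(6/11) = 45/11.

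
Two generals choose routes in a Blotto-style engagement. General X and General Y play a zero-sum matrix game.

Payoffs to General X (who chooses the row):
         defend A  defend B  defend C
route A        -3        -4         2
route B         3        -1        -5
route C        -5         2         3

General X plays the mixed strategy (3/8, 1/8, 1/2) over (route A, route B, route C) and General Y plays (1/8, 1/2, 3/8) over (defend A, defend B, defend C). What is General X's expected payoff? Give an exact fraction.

Against (1/8, 1/2, 3/8), each row's expected payoff is route A: -13/8; route B: -2; route C: 3/2.
Taking the (3/8, 1/8, 1/2)-weighted average: (3/8)·(-13/8) + (1/8)·(-2) + (1/2)·(3/2) = -7/64.

-7/64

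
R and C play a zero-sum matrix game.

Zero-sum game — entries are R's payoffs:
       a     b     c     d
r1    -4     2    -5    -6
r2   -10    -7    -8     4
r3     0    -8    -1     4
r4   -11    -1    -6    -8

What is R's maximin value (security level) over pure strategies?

-6

The worst-case payoff for each row is r1: -6, r2: -10, r3: -8, r4: -11.
The best of these is -6.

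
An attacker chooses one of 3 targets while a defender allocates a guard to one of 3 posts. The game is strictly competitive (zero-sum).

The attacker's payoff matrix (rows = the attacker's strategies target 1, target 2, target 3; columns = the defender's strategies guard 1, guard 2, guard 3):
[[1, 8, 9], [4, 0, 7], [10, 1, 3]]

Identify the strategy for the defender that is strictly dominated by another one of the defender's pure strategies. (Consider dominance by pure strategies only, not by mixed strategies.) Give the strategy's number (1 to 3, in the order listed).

The defender prefers columns that give the attacker less. Compare guard 3 with guard 2: 8 < 9, 0 < 7, 1 < 3.
So guard 2 strictly dominates guard 3 for the defender; guard 3 is strictly dominated.

3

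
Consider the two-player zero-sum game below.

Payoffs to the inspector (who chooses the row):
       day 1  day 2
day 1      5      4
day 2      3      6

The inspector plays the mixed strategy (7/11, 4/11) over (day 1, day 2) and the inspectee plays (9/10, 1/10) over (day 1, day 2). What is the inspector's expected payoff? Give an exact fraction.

95/22

Against (9/10, 1/10), each row's expected payoff is day 1: 49/10; day 2: 33/10.
Taking the (7/11, 4/11)-weighted average: (7/11)·(49/10) + (4/11)·(33/10) = 95/22.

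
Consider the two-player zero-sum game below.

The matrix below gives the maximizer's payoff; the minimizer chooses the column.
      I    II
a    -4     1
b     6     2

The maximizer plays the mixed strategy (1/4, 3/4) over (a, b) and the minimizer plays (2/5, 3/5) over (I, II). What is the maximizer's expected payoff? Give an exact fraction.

49/20

Against (2/5, 3/5), each row's expected payoff is a: -1; b: 18/5.
Taking the (1/4, 3/4)-weighted average: (1/4)·(-1) + (3/4)·(18/5) = 49/20.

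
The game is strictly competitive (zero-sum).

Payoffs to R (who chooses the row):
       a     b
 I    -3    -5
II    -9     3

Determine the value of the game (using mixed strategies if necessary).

Row minima are -5 and -9, so R's maximin is -5; column maxima are -3 and 3, so C's minimax is -3. These differ, so the equilibrium is in mixed strategies.
Let R play I with probability p. C is indifferent when −3p − 9(1−p) = −5p + 3(1−p), giving p = 6/7.
Let C play a with probability q. R is indifferent when −3q − 5(1−q) = −9q + 3(1−q), giving q = 4/7.
The value is -3·(4/7) + (-5)·(3/7) = -27/7.

-27/7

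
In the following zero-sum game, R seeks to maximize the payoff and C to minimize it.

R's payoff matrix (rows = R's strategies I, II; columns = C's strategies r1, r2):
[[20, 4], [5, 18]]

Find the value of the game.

Row minima are 4 and 5, so R's maximin is 5; column maxima are 20 and 18, so C's minimax is 18. These differ, so the equilibrium is in mixed strategies.
Let R play I with probability p. C is indifferent when 20p + 5(1−p) = 4p + 18(1−p), giving p = 13/29.
Let C play r1 with probability q. R is indifferent when 20q + 4(1−q) = 5q + 18(1−q), giving q = 14/29.
The value is 20·(14/29) + (4)·(15/29) = 340/29.

340/29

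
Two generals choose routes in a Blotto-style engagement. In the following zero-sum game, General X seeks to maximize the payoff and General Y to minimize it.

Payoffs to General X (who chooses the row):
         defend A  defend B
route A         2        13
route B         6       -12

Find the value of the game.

102/29

Row minima are 2 and -12, so General X's maximin is 2; column maxima are 6 and 13, so General Y's minimax is 6. These differ, so the equilibrium is in mixed strategies.
Let General X play route A with probability p. General Y is indifferent when 2p + 6(1−p) = 13p − 12(1−p), giving p = 18/29.
Let General Y play defend A with probability q. General X is indifferent when 2q + 13(1−q) = 6q − 12(1−q), giving q = 25/29.
The value is 2·(25/29) + (13)·(4/29) = 102/29.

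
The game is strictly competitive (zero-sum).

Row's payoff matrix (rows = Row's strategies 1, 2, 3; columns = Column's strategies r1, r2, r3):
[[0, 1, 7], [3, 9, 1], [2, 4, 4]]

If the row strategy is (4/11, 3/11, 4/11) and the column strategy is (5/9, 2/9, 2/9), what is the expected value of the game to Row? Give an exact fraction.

91/33

Against (5/9, 2/9, 2/9), each row's expected payoff is 1: 16/9; 2: 35/9; 3: 26/9.
Taking the (4/11, 3/11, 4/11)-weighted average: (4/11)·(16/9) + (3/11)·(35/9) + (4/11)·(26/9) = 91/33.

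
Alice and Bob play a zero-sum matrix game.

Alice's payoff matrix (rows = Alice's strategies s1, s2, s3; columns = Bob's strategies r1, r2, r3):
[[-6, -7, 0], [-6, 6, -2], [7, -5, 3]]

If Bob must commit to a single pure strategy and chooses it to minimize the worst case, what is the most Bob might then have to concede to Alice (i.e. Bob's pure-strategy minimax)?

3

The worst case (largest entry) in each column is r1: 7, r2: 6, r3: 3.
The best (smallest) of these is 3.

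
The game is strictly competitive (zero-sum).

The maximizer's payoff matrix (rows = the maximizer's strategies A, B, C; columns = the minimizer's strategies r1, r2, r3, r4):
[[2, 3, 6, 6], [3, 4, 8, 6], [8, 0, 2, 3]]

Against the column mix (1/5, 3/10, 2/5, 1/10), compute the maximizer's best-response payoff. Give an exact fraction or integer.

A: (2)·(1/5) + (3)·(3/10) + (6)·(2/5) + (6)·(1/10) = 43/10.
B: (3)·(1/5) + (4)·(3/10) + (8)·(2/5) + (6)·(1/10) = 28/5.
C: (8)·(1/5) + (0)·(3/10) + (2)·(2/5) + (3)·(1/10) = 27/10.
The best pure response is B with expected payoff 28/5.

28/5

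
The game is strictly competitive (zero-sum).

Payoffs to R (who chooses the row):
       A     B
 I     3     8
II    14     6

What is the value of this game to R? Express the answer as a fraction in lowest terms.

94/13

Row minima are 3 and 6, so R's maximin is 6; column maxima are 14 and 8, so C's minimax is 8. These differ, so the equilibrium is in mixed strategies.
Let R play I with probability p. C is indifferent when 3p + 14(1−p) = 8p + 6(1−p), giving p = 8/13.
Let C play A with probability q. R is indifferent when 3q + 8(1−q) = 14q + 6(1−q), giving q = 2/13.
The value is 3·(2/13) + (8)·(11/13) = 94/13.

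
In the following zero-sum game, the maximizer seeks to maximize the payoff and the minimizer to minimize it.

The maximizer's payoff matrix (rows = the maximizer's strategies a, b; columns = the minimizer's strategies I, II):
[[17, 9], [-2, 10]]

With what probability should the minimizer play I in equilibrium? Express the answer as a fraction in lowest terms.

1/20

Row minima are 9 and -2, so the maximizer's maximin is 9; column maxima are 17 and 10, so the minimizer's minimax is 10. These differ, so the equilibrium is in mixed strategies.
Let the minimizer play I with probability q. The maximizer is indifferent when 17q + 9(1−q) = −2q + 10(1−q), giving q = 1/20.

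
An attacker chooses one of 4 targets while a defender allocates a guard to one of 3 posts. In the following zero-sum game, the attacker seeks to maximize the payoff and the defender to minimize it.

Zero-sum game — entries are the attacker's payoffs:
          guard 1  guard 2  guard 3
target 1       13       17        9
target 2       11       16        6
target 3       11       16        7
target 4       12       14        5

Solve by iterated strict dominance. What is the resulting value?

Column guard 2 is strictly dominated by guard 1 for the defender (13<17, 11<16, 11<16, 12<14); eliminate guard 2.
Row target 4 is strictly dominated by row target 1 (13>12, 9>5); eliminate target 4.
Row target 2 is strictly dominated by row target 1 (13>11, 9>6); eliminate target 2.
Row target 3 is strictly dominated by row target 1 (13>11, 9>7); eliminate target 3.
Column guard 1 is strictly dominated by guard 3 for the defender (9<13); eliminate guard 1.
Only (target 1, guard 3) remains, with payoff 9.

9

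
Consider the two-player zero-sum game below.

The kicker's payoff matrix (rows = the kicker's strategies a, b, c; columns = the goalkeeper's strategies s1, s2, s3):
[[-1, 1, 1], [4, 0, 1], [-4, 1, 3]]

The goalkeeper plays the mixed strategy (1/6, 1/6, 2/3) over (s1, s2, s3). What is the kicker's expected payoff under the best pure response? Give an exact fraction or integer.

a: (-1)·(1/6) + (1)·(1/6) + (1)·(2/3) = 2/3.
b: (4)·(1/6) + (0)·(1/6) + (1)·(2/3) = 4/3.
c: (-4)·(1/6) + (1)·(1/6) + (3)·(2/3) = 3/2.
The best pure response is c with expected payoff 3/2.

3/2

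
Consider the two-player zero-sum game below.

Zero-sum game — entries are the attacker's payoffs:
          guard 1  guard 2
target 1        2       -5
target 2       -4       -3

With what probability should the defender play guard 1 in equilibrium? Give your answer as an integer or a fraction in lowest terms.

Row minima are -5 and -4, so the attacker's maximin is -4; column maxima are 2 and -3, so the defender's minimax is -3. These differ, so the equilibrium is in mixed strategies.
Let the defender play guard 1 with probability q. The attacker is indifferent when 2q − 5(1−q) = −4q − 3(1−q), giving q = 1/4.

1/4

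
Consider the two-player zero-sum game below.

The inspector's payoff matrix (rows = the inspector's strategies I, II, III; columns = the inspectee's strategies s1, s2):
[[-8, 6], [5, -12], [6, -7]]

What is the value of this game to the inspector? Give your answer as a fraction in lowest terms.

Row II is strictly dominated by row III, so the inspector never plays it.
The remaining 2×2 game on (I, III) × (s1, s2) has no saddle point. Let the inspector play I with probability p; indifference gives −8p + 6(1−p) = 6p − 7(1−p), so p = 13/27.
Similarly the inspectee's optimal q on s1 is 13/27, and the value is -8·(13/27) + (6)·(14/27) = -20/27.

-20/27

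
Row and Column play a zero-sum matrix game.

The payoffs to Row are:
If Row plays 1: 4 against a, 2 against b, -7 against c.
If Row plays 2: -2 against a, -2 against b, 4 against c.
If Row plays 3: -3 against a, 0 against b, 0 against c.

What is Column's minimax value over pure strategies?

The worst case (largest entry) in each column is a: 4, b: 2, c: 4.
The best (smallest) of these is 2.

2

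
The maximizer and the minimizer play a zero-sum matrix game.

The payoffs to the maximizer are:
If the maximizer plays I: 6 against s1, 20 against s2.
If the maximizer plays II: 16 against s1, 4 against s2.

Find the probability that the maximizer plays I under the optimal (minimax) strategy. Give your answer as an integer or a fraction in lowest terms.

Row minima are 6 and 4, so the maximizer's maximin is 6; column maxima are 16 and 20, so the minimizer's minimax is 16. These differ, so the equilibrium is in mixed strategies.
Let the maximizer play I with probability p. The minimizer is indifferent when 6p + 16(1−p) = 20p + 4(1−p), giving p = 6/13.

6/13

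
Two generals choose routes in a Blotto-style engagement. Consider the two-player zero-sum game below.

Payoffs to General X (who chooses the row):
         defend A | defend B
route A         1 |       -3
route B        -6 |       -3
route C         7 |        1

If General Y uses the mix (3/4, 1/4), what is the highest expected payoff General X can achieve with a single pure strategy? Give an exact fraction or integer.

route A: (1)·(3/4) + (-3)·(1/4) = 0.
route B: (-6)·(3/4) + (-3)·(1/4) = -21/4.
route C: (7)·(3/4) + (1)·(1/4) = 11/2.
The best pure response is route C with expected payoff 11/2.

11/2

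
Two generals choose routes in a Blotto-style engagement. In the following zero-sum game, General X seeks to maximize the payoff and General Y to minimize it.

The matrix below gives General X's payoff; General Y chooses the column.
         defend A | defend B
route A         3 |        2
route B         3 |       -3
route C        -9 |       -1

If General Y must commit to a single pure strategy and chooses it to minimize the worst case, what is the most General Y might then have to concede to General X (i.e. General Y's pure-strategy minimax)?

2

The worst case (largest entry) in each column is defend A: 3, defend B: 2.
The best (smallest) of these is 2.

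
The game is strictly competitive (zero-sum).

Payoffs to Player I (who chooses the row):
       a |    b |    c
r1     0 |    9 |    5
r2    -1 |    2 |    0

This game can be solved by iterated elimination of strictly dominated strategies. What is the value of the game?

0

Row r2 is strictly dominated by row r1 (0>-1, 9>2, 5>0); eliminate r2.
Column b is strictly dominated by a for Player II (0<9); eliminate b.
Column c is strictly dominated by a for Player II (0<5); eliminate c.
Only (r1, a) remains, with payoff 0.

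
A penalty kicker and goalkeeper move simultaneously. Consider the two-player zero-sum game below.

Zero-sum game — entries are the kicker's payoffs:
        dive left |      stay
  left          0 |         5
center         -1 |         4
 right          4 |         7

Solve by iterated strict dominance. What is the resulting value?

4

Row left is strictly dominated by row right (4>0, 7>5); eliminate left.
Row center is strictly dominated by row right (4>-1, 7>4); eliminate center.
Column stay is strictly dominated by dive left for the goalkeeper (4<7); eliminate stay.
Only (right, dive left) remains, with payoff 4.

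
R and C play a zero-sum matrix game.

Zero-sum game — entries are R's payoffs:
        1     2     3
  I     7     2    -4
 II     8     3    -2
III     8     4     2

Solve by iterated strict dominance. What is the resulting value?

Column 2 is strictly dominated by 3 for C (-4<2, -2<3, 2<4); eliminate 2.
Row I is strictly dominated by row II (8>7, -2>-4); eliminate I.
Column 1 is strictly dominated by 3 for C (-2<8, 2<8); eliminate 1.
Row II is strictly dominated by row III (2>-2); eliminate II.
Only (III, 3) remains, with payoff 2.

2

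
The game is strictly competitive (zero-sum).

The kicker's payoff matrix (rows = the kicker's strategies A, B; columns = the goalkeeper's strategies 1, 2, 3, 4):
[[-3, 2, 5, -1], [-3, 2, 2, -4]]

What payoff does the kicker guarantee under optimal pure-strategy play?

Row minima: -3, -4 → the kicker's maximin is -3.
Column maxima: -3, 2, 5, -1 → the goalkeeper's minimax is -3.
They coincide at (A, 1), so the value is -3.

-3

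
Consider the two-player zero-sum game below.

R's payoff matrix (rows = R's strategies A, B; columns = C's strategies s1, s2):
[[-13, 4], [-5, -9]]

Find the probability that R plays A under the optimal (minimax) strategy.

4/21

Row minima are -13 and -9, so R's maximin is -9; column maxima are -5 and 4, so C's minimax is -5. These differ, so the equilibrium is in mixed strategies.
Let R play A with probability p. C is indifferent when −13p − 5(1−p) = 4p − 9(1−p), giving p = 4/21.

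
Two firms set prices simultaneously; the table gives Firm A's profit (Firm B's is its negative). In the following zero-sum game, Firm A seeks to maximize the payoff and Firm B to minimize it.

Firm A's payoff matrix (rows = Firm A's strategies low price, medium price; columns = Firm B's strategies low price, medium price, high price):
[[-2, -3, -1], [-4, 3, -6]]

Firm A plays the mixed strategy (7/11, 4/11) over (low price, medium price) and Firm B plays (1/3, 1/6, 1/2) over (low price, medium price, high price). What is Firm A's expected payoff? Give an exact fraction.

Against (1/3, 1/6, 1/2), each row's expected payoff is low price: -5/3; medium price: -23/6.
Taking the (7/11, 4/11)-weighted average: (7/11)·(-5/3) + (4/11)·(-23/6) = -27/11.

-27/11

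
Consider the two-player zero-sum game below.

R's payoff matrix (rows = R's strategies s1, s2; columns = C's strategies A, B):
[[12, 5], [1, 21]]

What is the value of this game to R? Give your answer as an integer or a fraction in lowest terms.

247/27

Row minima are 5 and 1, so R's maximin is 5; column maxima are 12 and 21, so C's minimax is 12. These differ, so the equilibrium is in mixed strategies.
Let R play s1 with probability p. C is indifferent when 12p + (1−p) = 5p + 21(1−p), giving p = 20/27.
Let C play A with probability q. R is indifferent when 12q + 5(1−q) = q + 21(1−q), giving q = 16/27.
The value is 12·(16/27) + (5)·(11/27) = 247/27.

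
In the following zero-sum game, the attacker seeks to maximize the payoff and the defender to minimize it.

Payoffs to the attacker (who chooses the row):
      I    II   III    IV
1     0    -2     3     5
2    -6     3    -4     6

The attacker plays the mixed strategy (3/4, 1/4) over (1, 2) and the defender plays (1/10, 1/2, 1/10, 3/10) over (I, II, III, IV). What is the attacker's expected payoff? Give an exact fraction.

47/40

Against (1/10, 1/2, 1/10, 3/10), each row's expected payoff is 1: 4/5; 2: 23/10.
Taking the (3/4, 1/4)-weighted average: (3/4)·(4/5) + (1/4)·(23/10) = 47/40.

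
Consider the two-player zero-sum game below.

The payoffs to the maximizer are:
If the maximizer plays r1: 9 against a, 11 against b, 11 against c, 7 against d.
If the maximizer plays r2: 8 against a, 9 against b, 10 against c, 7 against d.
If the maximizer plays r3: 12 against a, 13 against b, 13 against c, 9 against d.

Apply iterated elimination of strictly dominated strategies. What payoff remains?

Column a is strictly dominated by d for the minimizer (7<9, 7<8, 9<12); eliminate a.
Column b is strictly dominated by d for the minimizer (7<11, 7<9, 9<13); eliminate b.
Column c is strictly dominated by d for the minimizer (7<11, 7<10, 9<13); eliminate c.
Row r1 is strictly dominated by row r3 (9>7); eliminate r1.
Row r2 is strictly dominated by row r3 (9>7); eliminate r2.
Only (r3, d) remains, with payoff 9.

9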